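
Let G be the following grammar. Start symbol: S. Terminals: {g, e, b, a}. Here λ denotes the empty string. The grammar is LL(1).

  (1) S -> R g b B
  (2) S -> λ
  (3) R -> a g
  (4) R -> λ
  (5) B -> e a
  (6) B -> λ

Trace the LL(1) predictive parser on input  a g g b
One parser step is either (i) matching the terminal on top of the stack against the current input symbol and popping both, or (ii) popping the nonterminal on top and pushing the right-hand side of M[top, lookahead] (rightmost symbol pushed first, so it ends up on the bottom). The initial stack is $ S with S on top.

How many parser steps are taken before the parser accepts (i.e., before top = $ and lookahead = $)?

     Stack        Input      Action
  1  $ S          a g g b $  expand S -> R g b B
  2  $ B b g R    a g g b $  expand R -> a g
  3  $ B b g g a  a g g b $  match a
  4  $ B b g g    g g b $    match g
  5  $ B b g      g b $      match g
  6  $ B b        b $        match b
  7  $ B          $          expand B -> λ
Accept reached after 7 steps.

7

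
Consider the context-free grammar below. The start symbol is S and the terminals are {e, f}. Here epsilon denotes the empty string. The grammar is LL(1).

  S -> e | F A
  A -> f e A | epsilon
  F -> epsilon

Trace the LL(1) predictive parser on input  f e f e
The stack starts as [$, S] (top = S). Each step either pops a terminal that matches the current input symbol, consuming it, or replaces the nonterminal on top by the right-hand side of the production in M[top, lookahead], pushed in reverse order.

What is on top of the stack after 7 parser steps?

e

step 1: stack=$ S  input=f e f e $  — expand S -> F A
step 2: stack=$ A F  input=f e f e $  — expand F -> epsilon
step 3: stack=$ A  input=f e f e $  — expand A -> f e A
step 4: stack=$ A e f  input=f e f e $  — match f
step 5: stack=$ A e  input=e f e $  — match e
step 6: stack=$ A  input=f e $  — expand A -> f e A
step 7: stack=$ A e f  input=f e $  — match f
Stack after step 7: $ A e (top = e).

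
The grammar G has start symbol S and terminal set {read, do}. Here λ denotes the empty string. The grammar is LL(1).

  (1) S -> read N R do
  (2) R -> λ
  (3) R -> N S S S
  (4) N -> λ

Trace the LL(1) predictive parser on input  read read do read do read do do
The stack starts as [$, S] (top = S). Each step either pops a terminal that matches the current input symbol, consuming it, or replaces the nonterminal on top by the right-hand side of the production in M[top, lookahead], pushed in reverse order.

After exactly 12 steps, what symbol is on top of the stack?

step 1: stack=$ S  input=read read do read do read do do $  — expand S -> read N R do
step 2: stack=$ do R N read  input=read read do read do read do do $  — match read
step 3: stack=$ do R N  input=read do read do read do do $  — expand N -> λ
step 4: stack=$ do R  input=read do read do read do do $  — expand R -> N S S S
step 5: stack=$ do S S S N  input=read do read do read do do $  — expand N -> λ
step 6: stack=$ do S S S  input=read do read do read do do $  — expand S -> read N R do
step 7: stack=$ do S S do R N read  input=read do read do read do do $  — match read
step 8: stack=$ do S S do R N  input=do read do read do do $  — expand N -> λ
step 9: stack=$ do S S do R  input=do read do read do do $  — expand R -> λ
step 10: stack=$ do S S do  input=do read do read do do $  — match do
step 11: stack=$ do S S  input=read do read do do $  — expand S -> read N R do
step 12: stack=$ do S do R N read  input=read do read do do $  — match read
Stack after step 12: $ do S do R N (top = N).

N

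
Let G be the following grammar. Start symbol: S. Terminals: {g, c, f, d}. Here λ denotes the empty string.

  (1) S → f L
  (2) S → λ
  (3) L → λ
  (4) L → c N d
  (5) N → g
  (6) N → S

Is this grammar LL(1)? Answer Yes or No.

FIRST(S) = {λ, f}
FIRST(L) = {λ, c}
FIRST(N) = {λ, f, g}
FOLLOW(S) = {$, d}
FOLLOW(L) = {$, d}
FOLLOW(N) = {d}
Each cell of M receives at most one production.

Yes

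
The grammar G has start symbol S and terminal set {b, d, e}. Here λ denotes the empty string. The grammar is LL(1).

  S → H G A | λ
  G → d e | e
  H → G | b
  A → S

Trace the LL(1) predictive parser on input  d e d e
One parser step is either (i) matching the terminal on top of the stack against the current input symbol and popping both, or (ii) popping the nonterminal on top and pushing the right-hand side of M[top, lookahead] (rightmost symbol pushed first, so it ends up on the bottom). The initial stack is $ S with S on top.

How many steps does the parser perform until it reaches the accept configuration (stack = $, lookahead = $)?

step 1: stack=$ S  input=d e d e $  — expand S → H G A
step 2: stack=$ A G H  input=d e d e $  — expand H → G
step 3: stack=$ A G G  input=d e d e $  — expand G → d e
step 4: stack=$ A G e d  input=d e d e $  — match d
step 5: stack=$ A G e  input=e d e $  — match e
step 6: stack=$ A G  input=d e $  — expand G → d e
step 7: stack=$ A e d  input=d e $  — match d
step 8: stack=$ A e  input=e $  — match e
step 9: stack=$ A  input=$  — expand A → S
step 10: stack=$ S  input=$  — expand S → λ
Accept reached after 10 steps.

10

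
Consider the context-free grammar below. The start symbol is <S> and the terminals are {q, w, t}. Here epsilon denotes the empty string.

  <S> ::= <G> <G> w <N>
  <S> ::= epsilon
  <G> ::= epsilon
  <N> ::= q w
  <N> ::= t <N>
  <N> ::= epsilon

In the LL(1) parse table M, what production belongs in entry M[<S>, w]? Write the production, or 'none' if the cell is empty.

FIRST(<G>) = {epsilon}
FIRST(<N>) = {epsilon, q, t}
FIRST(<S>) = {epsilon, w}  (via <G> <G> w <N>)
FOLLOW(<S>) includes $ since <S> is the start symbol.
FOLLOW(<S>): <S> appears on no right-hand side. Thus FOLLOW(<S>) = {$}.
For <S> ::= <G> <G> w <N>: FIRST(<G> <G> w <N>) = {w}, so it goes in M[<S>, t] for t ∈ {w}.
For <S> ::= epsilon: FIRST(epsilon) = {epsilon}, so it goes in M[<S>, t] for t ∈ {}; since epsilon ∈ FIRST, also for every t ∈ FOLLOW(<S>) = {$}.

<S> ::= <G> <G> w <N>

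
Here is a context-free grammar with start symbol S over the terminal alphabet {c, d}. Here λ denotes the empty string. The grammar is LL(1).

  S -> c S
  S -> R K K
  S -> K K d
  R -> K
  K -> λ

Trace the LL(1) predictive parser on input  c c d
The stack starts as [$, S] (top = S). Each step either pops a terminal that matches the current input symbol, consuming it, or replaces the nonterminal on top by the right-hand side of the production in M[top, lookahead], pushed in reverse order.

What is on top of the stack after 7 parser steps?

d

     Stack    Input    Action
  1  $ S      c c d $  expand S -> c S
  2  $ S c    c c d $  match c
  3  $ S      c d $    expand S -> c S
  4  $ S c    c d $    match c
  5  $ S      d $      expand S -> K K d
  6  $ d K K  d $      expand K -> λ
  7  $ d K    d $      expand K -> λ
Stack after step 7: $ d (top = d).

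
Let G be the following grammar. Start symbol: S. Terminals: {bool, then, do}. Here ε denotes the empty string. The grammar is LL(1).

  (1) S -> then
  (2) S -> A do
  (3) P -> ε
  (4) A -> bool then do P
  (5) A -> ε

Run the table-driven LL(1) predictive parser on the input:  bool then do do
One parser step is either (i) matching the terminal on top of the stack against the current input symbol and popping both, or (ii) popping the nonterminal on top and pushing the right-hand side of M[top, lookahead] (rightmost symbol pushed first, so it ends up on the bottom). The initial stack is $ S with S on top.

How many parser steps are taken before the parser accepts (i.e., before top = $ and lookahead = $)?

7

     Stack                Input              Action
  1  $ S                  bool then do do $  expand S -> A do
  2  $ do A               bool then do do $  expand A -> bool then do P
  3  $ do P do then bool  bool then do do $  match bool
  4  $ do P do then       then do do $       match then
  5  $ do P do            do do $            match do
  6  $ do P               do $               expand P -> ε
  7  $ do                 do $               match do
Accept reached after 7 steps.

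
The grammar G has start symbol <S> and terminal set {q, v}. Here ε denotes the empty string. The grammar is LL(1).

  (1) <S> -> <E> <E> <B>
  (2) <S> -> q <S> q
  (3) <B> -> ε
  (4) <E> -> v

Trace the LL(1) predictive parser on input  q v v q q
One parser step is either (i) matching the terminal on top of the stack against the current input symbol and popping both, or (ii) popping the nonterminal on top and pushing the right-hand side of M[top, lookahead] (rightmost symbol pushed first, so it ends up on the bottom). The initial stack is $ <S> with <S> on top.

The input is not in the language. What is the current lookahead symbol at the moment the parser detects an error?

step 1: stack=$ <S>  input=q v v q q $  — expand <S> -> q <S> q
step 2: stack=$ q <S> q  input=q v v q q $  — match q
step 3: stack=$ q <S>  input=v v q q $  — expand <S> -> <E> <E> <B>
step 4: stack=$ q <B> <E> <E>  input=v v q q $  — expand <E> -> v
step 5: stack=$ q <B> <E> v  input=v v q q $  — match v
step 6: stack=$ q <B> <E>  input=v q q $  — expand <E> -> v
step 7: stack=$ q <B> v  input=v q q $  — match v
step 8: stack=$ q <B>  input=q q $  — expand <B> -> ε
step 9: stack=$ q  input=q q $  — match q
step 10: stack=$  input=q $  — error: stack empty but input remains

q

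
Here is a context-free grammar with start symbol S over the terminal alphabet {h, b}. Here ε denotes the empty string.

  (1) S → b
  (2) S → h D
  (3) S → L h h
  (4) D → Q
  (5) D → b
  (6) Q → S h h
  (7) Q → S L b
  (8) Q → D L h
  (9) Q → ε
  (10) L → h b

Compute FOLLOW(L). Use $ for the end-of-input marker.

{b, h}

FIRST(L) = {h}
FIRST(S) = {b, h}  (via L h h)
FIRST(D) = {ε, b, h}  (via Q)
FIRST(Q) = {ε, b, h}  (via S h h, S L b, D L h)
FOLLOW(S) includes $ since S is the start symbol.
FOLLOW(S): in Q→S h h, S is followed by h h with FIRST {h}; in Q→S L b, S is followed by L b with FIRST {h}. Thus FOLLOW(S) = {$, h}.
FOLLOW(D): in S→h D, the suffix after D is empty, so FOLLOW(D) ⊇ FOLLOW(S) = {$, h}; in Q→D L h, D is followed by L h with FIRST {h}. Thus FOLLOW(D) = {$, h}.
FOLLOW(Q): in D→Q, the suffix after Q is empty, so FOLLOW(Q) ⊇ FOLLOW(D) = {$, h}. Thus FOLLOW(Q) = {$, h}.
FOLLOW(L): in S→L h h, L is followed by h h with FIRST {h}; in Q→S L b, L is followed by b with FIRST {b}; in Q→D L h, L is followed by h with FIRST {h}. Thus FOLLOW(L) = {b, h}.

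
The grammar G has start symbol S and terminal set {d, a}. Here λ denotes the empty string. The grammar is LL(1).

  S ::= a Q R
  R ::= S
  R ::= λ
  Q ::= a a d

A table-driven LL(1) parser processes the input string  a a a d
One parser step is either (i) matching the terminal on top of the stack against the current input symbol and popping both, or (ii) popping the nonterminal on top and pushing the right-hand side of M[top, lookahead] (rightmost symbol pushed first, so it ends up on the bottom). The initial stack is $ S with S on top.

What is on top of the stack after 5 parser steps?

d

     Stack      Input      Action
  1  $ S        a a a d $  expand S ::= a Q R
  2  $ R Q a    a a a d $  match a
  3  $ R Q      a a d $    expand Q ::= a a d
  4  $ R d a a  a a d $    match a
  5  $ R d a    a d $      match a
Stack after step 5: $ R d (top = d).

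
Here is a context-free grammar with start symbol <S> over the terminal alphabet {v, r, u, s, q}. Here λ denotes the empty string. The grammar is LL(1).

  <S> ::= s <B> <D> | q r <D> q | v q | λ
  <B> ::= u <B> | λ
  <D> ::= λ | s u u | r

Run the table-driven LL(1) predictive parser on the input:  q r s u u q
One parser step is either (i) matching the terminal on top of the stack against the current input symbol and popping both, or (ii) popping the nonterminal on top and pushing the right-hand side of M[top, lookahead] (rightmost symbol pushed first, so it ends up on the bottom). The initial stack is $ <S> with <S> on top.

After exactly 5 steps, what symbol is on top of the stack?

     Stack        Input          Action
  1  $ <S>        q r s u u q $  expand <S> ::= q r <D> q
  2  $ q <D> r q  q r s u u q $  match q
  3  $ q <D> r    r s u u q $    match r
  4  $ q <D>      s u u q $      expand <D> ::= s u u
  5  $ q u u s    s u u q $      match s
Stack after step 5: $ q u u (top = u).

u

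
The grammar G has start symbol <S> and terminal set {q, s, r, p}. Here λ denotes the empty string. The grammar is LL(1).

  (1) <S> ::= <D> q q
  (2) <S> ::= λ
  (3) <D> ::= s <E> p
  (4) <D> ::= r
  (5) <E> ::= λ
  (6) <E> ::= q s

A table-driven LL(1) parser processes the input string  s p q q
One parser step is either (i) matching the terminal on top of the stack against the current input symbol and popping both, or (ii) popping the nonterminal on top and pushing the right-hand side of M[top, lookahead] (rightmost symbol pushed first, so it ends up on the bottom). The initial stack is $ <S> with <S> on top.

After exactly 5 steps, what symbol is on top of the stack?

     Stack          Input      Action
  1  $ <S>          s p q q $  expand <S> ::= <D> q q
  2  $ q q <D>      s p q q $  expand <D> ::= s <E> p
  3  $ q q p <E> s  s p q q $  match s
  4  $ q q p <E>    p q q $    expand <E> ::= λ
  5  $ q q p        p q q $    match p
Stack after step 5: $ q q (top = q).

q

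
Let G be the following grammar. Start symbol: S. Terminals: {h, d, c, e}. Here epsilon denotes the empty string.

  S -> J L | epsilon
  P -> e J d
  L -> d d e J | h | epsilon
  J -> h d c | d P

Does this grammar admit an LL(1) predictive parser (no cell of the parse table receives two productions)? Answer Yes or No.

Yes

FIRST(S) = {epsilon, d, h}
FIRST(P) = {e}
FIRST(L) = {epsilon, d, h}
FIRST(J) = {d, h}
FOLLOW(S) = {$}
FOLLOW(P) = {$, d, h}
FOLLOW(L) = {$}
FOLLOW(J) = {$, d, h}
Each cell of M receives at most one production.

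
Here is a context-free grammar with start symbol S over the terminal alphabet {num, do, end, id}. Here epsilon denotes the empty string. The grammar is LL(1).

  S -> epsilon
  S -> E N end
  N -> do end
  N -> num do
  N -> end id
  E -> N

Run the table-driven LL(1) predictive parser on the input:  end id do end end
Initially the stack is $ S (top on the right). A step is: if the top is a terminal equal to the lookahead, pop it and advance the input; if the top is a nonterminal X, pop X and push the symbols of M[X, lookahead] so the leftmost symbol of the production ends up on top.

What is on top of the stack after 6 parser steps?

step 1: stack=$ S  input=end id do end end $  — expand S -> E N end
step 2: stack=$ end N E  input=end id do end end $  — expand E -> N
step 3: stack=$ end N N  input=end id do end end $  — expand N -> end id
step 4: stack=$ end N id end  input=end id do end end $  — match end
step 5: stack=$ end N id  input=id do end end $  — match id
step 6: stack=$ end N  input=do end end $  — expand N -> do end
Stack after step 6: $ end end do (top = do).

do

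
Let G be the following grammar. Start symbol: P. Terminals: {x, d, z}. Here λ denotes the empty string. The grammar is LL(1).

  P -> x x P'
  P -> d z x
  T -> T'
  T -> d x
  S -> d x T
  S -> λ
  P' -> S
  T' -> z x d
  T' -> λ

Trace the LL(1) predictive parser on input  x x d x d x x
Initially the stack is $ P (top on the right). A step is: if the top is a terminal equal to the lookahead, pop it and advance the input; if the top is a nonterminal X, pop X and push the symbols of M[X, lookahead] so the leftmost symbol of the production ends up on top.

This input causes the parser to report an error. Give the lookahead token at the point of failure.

      Stack     Input            Action
   1  $ P       x x d x d x x $  expand P -> x x P'
   2  $ P' x x  x x d x d x x $  match x
   3  $ P' x    x d x d x x $    match x
   4  $ P'      d x d x x $      expand P' -> S
   5  $ S       d x d x x $      expand S -> d x T
   6  $ T x d   d x d x x $      match d
   7  $ T x     x d x x $        match x
   8  $ T       d x x $          expand T -> d x
   9  $ x d     d x x $          match d
  10  $ x       x x $            match x
  11  $         x $              error: stack empty but input remains

x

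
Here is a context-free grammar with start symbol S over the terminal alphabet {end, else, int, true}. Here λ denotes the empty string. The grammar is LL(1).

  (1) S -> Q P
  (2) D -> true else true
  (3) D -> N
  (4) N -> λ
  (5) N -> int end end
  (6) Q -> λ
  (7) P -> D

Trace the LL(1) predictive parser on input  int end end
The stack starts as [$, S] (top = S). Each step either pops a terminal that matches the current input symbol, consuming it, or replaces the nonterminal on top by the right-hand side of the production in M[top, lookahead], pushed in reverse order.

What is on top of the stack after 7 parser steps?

     Stack          Input          Action
  1  $ S            int end end $  expand S -> Q P
  2  $ P Q          int end end $  expand Q -> λ
  3  $ P            int end end $  expand P -> D
  4  $ D            int end end $  expand D -> N
  5  $ N            int end end $  expand N -> int end end
  6  $ end end int  int end end $  match int
  7  $ end end      end end $      match end
Stack after step 7: $ end (top = end).

end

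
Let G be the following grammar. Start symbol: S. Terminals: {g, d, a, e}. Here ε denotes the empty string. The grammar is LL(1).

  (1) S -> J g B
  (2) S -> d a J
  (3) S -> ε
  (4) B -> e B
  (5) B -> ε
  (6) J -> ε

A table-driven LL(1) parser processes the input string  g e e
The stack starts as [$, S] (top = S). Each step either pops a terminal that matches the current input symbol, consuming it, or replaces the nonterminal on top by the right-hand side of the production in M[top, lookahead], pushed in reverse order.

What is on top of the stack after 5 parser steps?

step 1: stack=$ S  input=g e e $  — expand S -> J g B
step 2: stack=$ B g J  input=g e e $  — expand J -> ε
step 3: stack=$ B g  input=g e e $  — match g
step 4: stack=$ B  input=e e $  — expand B -> e B
step 5: stack=$ B e  input=e e $  — match e
Stack after step 5: $ B (top = B).

B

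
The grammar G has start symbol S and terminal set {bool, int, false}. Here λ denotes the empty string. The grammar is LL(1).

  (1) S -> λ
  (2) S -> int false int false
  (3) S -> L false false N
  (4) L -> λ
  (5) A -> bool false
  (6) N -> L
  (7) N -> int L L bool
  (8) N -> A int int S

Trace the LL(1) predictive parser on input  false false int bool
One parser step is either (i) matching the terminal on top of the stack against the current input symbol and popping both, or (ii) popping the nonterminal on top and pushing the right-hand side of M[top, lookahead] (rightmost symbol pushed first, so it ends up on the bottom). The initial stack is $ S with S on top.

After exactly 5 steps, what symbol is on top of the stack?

int

step 1: stack=$ S  input=false false int bool $  — expand S -> L false false N
step 2: stack=$ N false false L  input=false false int bool $  — expand L -> λ
step 3: stack=$ N false false  input=false false int bool $  — match false
step 4: stack=$ N false  input=false int bool $  — match false
step 5: stack=$ N  input=int bool $  — expand N -> int L L bool
Stack after step 5: $ bool L L int (top = int).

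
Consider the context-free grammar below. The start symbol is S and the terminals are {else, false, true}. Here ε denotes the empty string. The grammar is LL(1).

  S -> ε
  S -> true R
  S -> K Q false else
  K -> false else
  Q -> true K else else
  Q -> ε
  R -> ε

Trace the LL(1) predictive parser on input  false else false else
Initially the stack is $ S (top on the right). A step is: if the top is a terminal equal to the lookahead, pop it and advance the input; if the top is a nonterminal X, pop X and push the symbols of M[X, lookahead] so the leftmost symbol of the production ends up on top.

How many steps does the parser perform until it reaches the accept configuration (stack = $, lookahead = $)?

step 1: stack=$ S  input=false else false else $  — expand S -> K Q false else
step 2: stack=$ else false Q K  input=false else false else $  — expand K -> false else
step 3: stack=$ else false Q else false  input=false else false else $  — match false
step 4: stack=$ else false Q else  input=else false else $  — match else
step 5: stack=$ else false Q  input=false else $  — expand Q -> ε
step 6: stack=$ else false  input=false else $  — match false
step 7: stack=$ else  input=else $  — match else
Accept reached after 7 steps.

7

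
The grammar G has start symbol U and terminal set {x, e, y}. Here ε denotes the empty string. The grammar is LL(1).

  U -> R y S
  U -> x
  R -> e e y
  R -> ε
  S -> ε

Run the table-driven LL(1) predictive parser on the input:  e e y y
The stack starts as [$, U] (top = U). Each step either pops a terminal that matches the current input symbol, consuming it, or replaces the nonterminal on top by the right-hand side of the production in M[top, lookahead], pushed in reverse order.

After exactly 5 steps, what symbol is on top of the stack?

y

     Stack        Input      Action
  1  $ U          e e y y $  expand U -> R y S
  2  $ S y R      e e y y $  expand R -> e e y
  3  $ S y y e e  e e y y $  match e
  4  $ S y y e    e y y $    match e
  5  $ S y y      y y $      match y
Stack after step 5: $ S y (top = y).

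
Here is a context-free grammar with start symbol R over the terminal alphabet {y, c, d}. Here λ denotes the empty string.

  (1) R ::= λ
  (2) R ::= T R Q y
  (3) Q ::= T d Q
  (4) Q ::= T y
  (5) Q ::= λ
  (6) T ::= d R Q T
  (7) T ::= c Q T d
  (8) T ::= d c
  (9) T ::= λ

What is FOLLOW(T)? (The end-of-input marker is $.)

{c, d, y}

FIRST(T): from T::=d R Q T we get {d}; from T::=c Q T d we get {c}; from T::=d c we get {d}; from T::=λ we get {λ}. So FIRST(T) = {λ, c, d}.
FIRST(Q): from Q::=T d Q we get {c, d}; from Q::=T y we get {c, d, y}; from Q::=λ we get {λ}. So FIRST(Q) = {λ, c, d, y}.
FIRST(R): from R::=λ we get {λ}; from R::=T R Q y we get {c, d, y}. So FIRST(R) = {λ, c, d, y}.
FOLLOW(R) includes $ since R is the start symbol.
FOLLOW(T): in R::=T R Q y, T is followed by R Q y with FIRST {c, d, y}; in Q::=T d Q, T is followed by d Q with FIRST {d}; in Q::=T y, T is followed by y with FIRST {y}; in T::=d R Q T, the suffix after T is empty (adds nothing new); in T::=c Q T d, T is followed by d with FIRST {d}. Thus FOLLOW(T) = {c, d, y}.
FOLLOW(R): in R::=T R Q y, R is followed by Q y with FIRST {c, d, y}; in T::=d R Q T, R is followed by Q T with FIRST {λ, c, d, y}; in T::=d R Q T, the suffix after R is nullable, so FOLLOW(R) ⊇ FOLLOW(T) = {c, d, y}. Thus FOLLOW(R) = {$, c, d, y}.
FOLLOW(Q): in R::=T R Q y, Q is followed by y with FIRST {y}; in Q::=T d Q, the suffix after Q is empty (adds nothing new); in T::=d R Q T, Q is followed by T with FIRST {λ, c, d}; in T::=d R Q T, the suffix after Q is nullable, so FOLLOW(Q) ⊇ FOLLOW(T) = {c, d, y}; in T::=c Q T d, Q is followed by T d with FIRST {c, d}. Thus FOLLOW(Q) = {c, d, y}.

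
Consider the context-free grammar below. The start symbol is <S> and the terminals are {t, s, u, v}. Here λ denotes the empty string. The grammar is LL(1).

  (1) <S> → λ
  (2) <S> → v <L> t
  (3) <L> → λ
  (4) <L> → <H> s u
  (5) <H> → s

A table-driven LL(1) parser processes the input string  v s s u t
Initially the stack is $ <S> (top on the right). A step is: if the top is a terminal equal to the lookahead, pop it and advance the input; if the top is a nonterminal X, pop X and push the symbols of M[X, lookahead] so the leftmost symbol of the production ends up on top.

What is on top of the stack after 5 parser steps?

step 1: stack=$ <S>  input=v s s u t $  — expand <S> → v <L> t
step 2: stack=$ t <L> v  input=v s s u t $  — match v
step 3: stack=$ t <L>  input=s s u t $  — expand <L> → <H> s u
step 4: stack=$ t u s <H>  input=s s u t $  — expand <H> → s
step 5: stack=$ t u s s  input=s s u t $  — match s
Stack after step 5: $ t u s (top = s).

s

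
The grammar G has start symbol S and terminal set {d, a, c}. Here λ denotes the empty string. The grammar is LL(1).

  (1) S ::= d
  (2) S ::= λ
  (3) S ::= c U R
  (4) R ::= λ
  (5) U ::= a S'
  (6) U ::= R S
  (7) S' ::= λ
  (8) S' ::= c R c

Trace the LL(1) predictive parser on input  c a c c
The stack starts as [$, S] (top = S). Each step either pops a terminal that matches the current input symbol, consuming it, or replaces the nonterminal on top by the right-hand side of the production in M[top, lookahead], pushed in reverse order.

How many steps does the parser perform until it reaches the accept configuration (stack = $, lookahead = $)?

9

step 1: stack=$ S  input=c a c c $  — expand S ::= c U R
step 2: stack=$ R U c  input=c a c c $  — match c
step 3: stack=$ R U  input=a c c $  — expand U ::= a S'
step 4: stack=$ R S' a  input=a c c $  — match a
step 5: stack=$ R S'  input=c c $  — expand S' ::= c R c
step 6: stack=$ R c R c  input=c c $  — match c
step 7: stack=$ R c R  input=c $  — expand R ::= λ
step 8: stack=$ R c  input=c $  — match c
step 9: stack=$ R  input=$  — expand R ::= λ
Accept reached after 9 steps.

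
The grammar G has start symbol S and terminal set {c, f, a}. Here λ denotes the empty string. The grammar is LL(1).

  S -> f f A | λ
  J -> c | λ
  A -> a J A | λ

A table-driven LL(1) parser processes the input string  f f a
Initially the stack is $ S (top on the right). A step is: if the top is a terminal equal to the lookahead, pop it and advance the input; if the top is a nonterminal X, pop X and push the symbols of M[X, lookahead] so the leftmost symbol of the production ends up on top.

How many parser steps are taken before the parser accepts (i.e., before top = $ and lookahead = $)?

step 1: stack=$ S  input=f f a $  — expand S -> f f A
step 2: stack=$ A f f  input=f f a $  — match f
step 3: stack=$ A f  input=f a $  — match f
step 4: stack=$ A  input=a $  — expand A -> a J A
step 5: stack=$ A J a  input=a $  — match a
step 6: stack=$ A J  input=$  — expand J -> λ
step 7: stack=$ A  input=$  — expand A -> λ
Accept reached after 7 steps.

7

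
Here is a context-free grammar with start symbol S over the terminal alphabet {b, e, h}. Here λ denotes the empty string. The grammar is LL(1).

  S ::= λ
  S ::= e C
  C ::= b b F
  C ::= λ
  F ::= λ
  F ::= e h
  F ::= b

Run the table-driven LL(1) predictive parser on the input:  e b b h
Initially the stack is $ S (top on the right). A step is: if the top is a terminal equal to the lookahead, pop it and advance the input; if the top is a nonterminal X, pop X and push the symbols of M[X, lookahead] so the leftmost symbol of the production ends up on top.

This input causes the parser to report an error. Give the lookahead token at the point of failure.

h

     Stack    Input      Action
  1  $ S      e b b h $  expand S ::= e C
  2  $ C e    e b b h $  match e
  3  $ C      b b h $    expand C ::= b b F
  4  $ F b b  b b h $    match b
  5  $ F b    b h $      match b
  6  $ F      h $        error: M[F, h] is empty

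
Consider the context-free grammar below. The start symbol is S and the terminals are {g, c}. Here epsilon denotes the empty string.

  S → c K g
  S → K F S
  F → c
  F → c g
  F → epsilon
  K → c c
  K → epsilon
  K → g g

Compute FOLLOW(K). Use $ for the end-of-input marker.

{c, g}

FIRST(F): from F→c we get {c}; from F→c g we get {c}; from F→epsilon we get {epsilon}. So FIRST(F) = {epsilon, c}.
FIRST(K): from K→c c we get {c}; from K→epsilon we get {epsilon}; from K→g g we get {g}. So FIRST(K) = {epsilon, c, g}.
FIRST(S): from S→c K g we get {c}; from S→K F S we get {c, g}. So FIRST(S) = {c, g}.
FOLLOW(S) includes $ since S is the start symbol.
FOLLOW(S): in S→K F S, the suffix after S is empty (adds nothing new). Thus FOLLOW(S) = {$}.
FOLLOW(F): in S→K F S, F is followed by S with FIRST {c, g}. Thus FOLLOW(F) = {c, g}.
FOLLOW(K): in S→c K g, K is followed by g with FIRST {g}; in S→K F S, K is followed by F S with FIRST {c, g}. Thus FOLLOW(K) = {c, g}.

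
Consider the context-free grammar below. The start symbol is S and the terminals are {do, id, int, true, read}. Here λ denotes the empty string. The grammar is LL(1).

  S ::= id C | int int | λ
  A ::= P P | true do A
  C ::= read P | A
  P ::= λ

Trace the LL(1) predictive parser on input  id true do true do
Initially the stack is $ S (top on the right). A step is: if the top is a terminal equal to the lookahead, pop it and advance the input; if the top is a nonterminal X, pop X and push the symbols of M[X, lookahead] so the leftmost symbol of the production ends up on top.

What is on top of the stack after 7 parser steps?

     Stack        Input                 Action
  1  $ S          id true do true do $  expand S ::= id C
  2  $ C id       id true do true do $  match id
  3  $ C          true do true do $     expand C ::= A
  4  $ A          true do true do $     expand A ::= true do A
  5  $ A do true  true do true do $     match true
  6  $ A do       do true do $          match do
  7  $ A          true do $             expand A ::= true do A
Stack after step 7: $ A do true (top = true).

true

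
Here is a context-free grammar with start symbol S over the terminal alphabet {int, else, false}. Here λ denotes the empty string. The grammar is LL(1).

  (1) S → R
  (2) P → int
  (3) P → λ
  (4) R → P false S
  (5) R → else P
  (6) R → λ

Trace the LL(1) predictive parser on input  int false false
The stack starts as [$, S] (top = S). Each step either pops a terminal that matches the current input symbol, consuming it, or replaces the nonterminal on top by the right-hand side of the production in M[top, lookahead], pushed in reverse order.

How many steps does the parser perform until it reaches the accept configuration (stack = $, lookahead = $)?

      Stack          Input              Action
   1  $ S            int false false $  expand S → R
   2  $ R            int false false $  expand R → P false S
   3  $ S false P    int false false $  expand P → int
   4  $ S false int  int false false $  match int
   5  $ S false      false false $      match false
   6  $ S            false $            expand S → R
   7  $ R            false $            expand R → P false S
   8  $ S false P    false $            expand P → λ
   9  $ S false      false $            match false
  10  $ S            $                  expand S → R
  11  $ R            $                  expand R → λ
Accept reached after 11 steps.

11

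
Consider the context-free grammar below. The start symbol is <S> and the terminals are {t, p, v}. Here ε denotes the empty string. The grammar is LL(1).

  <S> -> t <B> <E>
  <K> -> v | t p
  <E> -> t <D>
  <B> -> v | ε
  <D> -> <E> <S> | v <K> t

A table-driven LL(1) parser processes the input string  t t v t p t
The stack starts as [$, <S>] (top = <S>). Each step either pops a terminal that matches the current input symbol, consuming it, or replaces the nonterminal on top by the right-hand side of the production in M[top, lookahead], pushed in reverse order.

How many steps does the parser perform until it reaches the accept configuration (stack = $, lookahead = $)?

      Stack        Input          Action
   1  $ <S>        t t v t p t $  expand <S> -> t <B> <E>
   2  $ <E> <B> t  t t v t p t $  match t
   3  $ <E> <B>    t v t p t $    expand <B> -> ε
   4  $ <E>        t v t p t $    expand <E> -> t <D>
   5  $ <D> t      t v t p t $    match t
   6  $ <D>        v t p t $      expand <D> -> v <K> t
   7  $ t <K> v    v t p t $      match v
   8  $ t <K>      t p t $        expand <K> -> t p
   9  $ t p t      t p t $        match t
  10  $ t p        p t $          match p
  11  $ t          t $            match t
Accept reached after 11 steps.

11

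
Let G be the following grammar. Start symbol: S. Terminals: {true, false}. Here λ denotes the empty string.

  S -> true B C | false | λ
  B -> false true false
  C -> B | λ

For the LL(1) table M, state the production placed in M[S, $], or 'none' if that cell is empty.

S -> λ

FIRST(S) = {λ, false, true}
FIRST(B) = {false}
FIRST(C) = {λ, false}  (via B)
FOLLOW(S) includes $ since S is the start symbol.
FOLLOW(S): S appears on no right-hand side. Thus FOLLOW(S) = {$}.
For S -> true B C: FIRST(true B C) = {true}, so it goes in M[S, t] for t ∈ {true}.
For S -> false: FIRST(false) = {false}, so it goes in M[S, t] for t ∈ {false}.
For S -> λ: FIRST(λ) = {λ}, so it goes in M[S, t] for t ∈ {}; since λ ∈ FIRST, also for every t ∈ FOLLOW(S) = {$}.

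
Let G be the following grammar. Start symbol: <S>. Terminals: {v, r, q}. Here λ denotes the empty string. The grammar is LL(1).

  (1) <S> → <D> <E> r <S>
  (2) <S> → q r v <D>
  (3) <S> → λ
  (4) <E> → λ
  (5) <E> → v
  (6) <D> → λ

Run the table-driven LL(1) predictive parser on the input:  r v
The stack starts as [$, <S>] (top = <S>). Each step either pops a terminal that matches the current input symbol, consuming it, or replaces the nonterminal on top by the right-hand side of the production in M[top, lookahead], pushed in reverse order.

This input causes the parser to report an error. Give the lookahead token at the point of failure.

$

     Stack            Input  Action
  1  $ <S>            r v $  expand <S> → <D> <E> r <S>
  2  $ <S> r <E> <D>  r v $  expand <D> → λ
  3  $ <S> r <E>      r v $  expand <E> → λ
  4  $ <S> r          r v $  match r
  5  $ <S>            v $    expand <S> → <D> <E> r <S>
  6  $ <S> r <E> <D>  v $    expand <D> → λ
  7  $ <S> r <E>      v $    expand <E> → v
  8  $ <S> r v        v $    match v
  9  $ <S> r          $      error: top is terminal r but lookahead is $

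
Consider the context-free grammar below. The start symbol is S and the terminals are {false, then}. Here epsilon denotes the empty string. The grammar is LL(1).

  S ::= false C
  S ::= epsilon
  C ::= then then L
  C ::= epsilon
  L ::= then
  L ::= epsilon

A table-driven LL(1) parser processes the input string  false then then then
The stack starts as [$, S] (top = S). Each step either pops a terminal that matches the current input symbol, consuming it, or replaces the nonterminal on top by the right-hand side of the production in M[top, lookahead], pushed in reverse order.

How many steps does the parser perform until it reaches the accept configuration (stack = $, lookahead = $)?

step 1: stack=$ S  input=false then then then $  — expand S ::= false C
step 2: stack=$ C false  input=false then then then $  — match false
step 3: stack=$ C  input=then then then $  — expand C ::= then then L
step 4: stack=$ L then then  input=then then then $  — match then
step 5: stack=$ L then  input=then then $  — match then
step 6: stack=$ L  input=then $  — expand L ::= then
step 7: stack=$ then  input=then $  — match then
Accept reached after 7 steps.

7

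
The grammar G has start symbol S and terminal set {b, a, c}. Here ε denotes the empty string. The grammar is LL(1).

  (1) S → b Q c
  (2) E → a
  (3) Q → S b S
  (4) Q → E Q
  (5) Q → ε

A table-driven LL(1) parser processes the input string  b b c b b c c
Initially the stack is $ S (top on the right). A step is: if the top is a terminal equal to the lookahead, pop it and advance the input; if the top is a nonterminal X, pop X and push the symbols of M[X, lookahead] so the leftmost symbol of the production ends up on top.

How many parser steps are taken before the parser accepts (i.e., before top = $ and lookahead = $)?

      Stack          Input            Action
   1  $ S            b b c b b c c $  expand S → b Q c
   2  $ c Q b        b b c b b c c $  match b
   3  $ c Q          b c b b c c $    expand Q → S b S
   4  $ c S b S      b c b b c c $    expand S → b Q c
   5  $ c S b c Q b  b c b b c c $    match b
   6  $ c S b c Q    c b b c c $      expand Q → ε
   7  $ c S b c      c b b c c $      match c
   8  $ c S b        b b c c $        match b
   9  $ c S          b c c $          expand S → b Q c
  10  $ c c Q b      b c c $          match b
  11  $ c c Q        c c $            expand Q → ε
  12  $ c c          c c $            match c
  13  $ c            c $              match c
Accept reached after 13 steps.

13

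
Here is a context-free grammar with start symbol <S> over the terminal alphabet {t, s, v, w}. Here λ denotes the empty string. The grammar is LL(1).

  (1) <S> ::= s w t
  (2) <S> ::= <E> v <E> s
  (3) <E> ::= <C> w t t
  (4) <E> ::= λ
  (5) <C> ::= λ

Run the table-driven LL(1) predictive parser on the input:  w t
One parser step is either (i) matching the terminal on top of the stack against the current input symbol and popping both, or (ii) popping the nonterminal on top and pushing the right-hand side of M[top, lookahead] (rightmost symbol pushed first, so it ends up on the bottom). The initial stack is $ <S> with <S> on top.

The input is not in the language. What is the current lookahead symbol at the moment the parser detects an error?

step 1: stack=$ <S>  input=w t $  — expand <S> ::= <E> v <E> s
step 2: stack=$ s <E> v <E>  input=w t $  — expand <E> ::= <C> w t t
step 3: stack=$ s <E> v t t w <C>  input=w t $  — expand <C> ::= λ
step 4: stack=$ s <E> v t t w  input=w t $  — match w
step 5: stack=$ s <E> v t t  input=t $  — match t
step 6: stack=$ s <E> v t  input=$  — error: top is terminal t but lookahead is $

$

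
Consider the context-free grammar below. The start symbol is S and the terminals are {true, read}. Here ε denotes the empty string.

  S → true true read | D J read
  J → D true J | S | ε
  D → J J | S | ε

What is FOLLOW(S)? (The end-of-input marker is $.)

FIRST(S) = {read, true}  (via D J read)
FIRST(J) = {ε, read, true}  (via D true J, S)
FIRST(D) = {ε, read, true}  (via J J, S)
FOLLOW(S) includes $ since S is the start symbol.
FOLLOW(D): in S→D J read, D is followed by J read with FIRST {read, true}; in J→D true J, D is followed by true J with FIRST {true}. Thus FOLLOW(D) = {read, true}.
FOLLOW(J): in S→D J read, J is followed by read with FIRST {read}; in J→D true J, the suffix after J is empty (adds nothing new); in D→J J (occurrence 1), J is followed by J with FIRST {ε, read, true}; in D→J J (occurrence 1), the suffix after J is nullable, so FOLLOW(J) ⊇ FOLLOW(D) = {read, true}; in D→J J (occurrence 2), the suffix after J is empty, so FOLLOW(J) ⊇ FOLLOW(D) = {read, true}. Thus FOLLOW(J) = {read, true}.
FOLLOW(S): in J→S, the suffix after S is empty, so FOLLOW(S) ⊇ FOLLOW(J) = {read, true}; in D→S, the suffix after S is empty, so FOLLOW(S) ⊇ FOLLOW(D) = {read, true}. Thus FOLLOW(S) = {$, read, true}.

{$, read, true}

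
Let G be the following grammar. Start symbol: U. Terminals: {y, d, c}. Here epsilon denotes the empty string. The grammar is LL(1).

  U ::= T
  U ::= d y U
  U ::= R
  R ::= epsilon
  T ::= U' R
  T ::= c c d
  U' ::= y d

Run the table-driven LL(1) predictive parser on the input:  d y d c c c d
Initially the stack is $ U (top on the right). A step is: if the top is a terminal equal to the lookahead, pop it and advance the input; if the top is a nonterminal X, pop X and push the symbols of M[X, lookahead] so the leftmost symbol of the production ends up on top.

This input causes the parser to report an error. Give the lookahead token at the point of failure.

step 1: stack=$ U  input=d y d c c c d $  — expand U ::= d y U
step 2: stack=$ U y d  input=d y d c c c d $  — match d
step 3: stack=$ U y  input=y d c c c d $  — match y
step 4: stack=$ U  input=d c c c d $  — expand U ::= d y U
step 5: stack=$ U y d  input=d c c c d $  — match d
step 6: stack=$ U y  input=c c c d $  — error: top is terminal y but lookahead is c

c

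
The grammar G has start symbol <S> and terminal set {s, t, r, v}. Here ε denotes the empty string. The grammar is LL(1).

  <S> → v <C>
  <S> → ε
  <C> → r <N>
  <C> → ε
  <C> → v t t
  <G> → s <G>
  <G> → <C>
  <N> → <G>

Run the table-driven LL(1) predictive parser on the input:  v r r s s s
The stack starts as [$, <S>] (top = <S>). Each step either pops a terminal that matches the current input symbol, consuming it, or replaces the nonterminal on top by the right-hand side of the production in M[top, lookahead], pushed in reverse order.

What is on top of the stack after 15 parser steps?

<G>

      Stack    Input          Action
   1  $ <S>    v r r s s s $  expand <S> → v <C>
   2  $ <C> v  v r r s s s $  match v
   3  $ <C>    r r s s s $    expand <C> → r <N>
   4  $ <N> r  r r s s s $    match r
   5  $ <N>    r s s s $      expand <N> → <G>
   6  $ <G>    r s s s $      expand <G> → <C>
   7  $ <C>    r s s s $      expand <C> → r <N>
   8  $ <N> r  r s s s $      match r
   9  $ <N>    s s s $        expand <N> → <G>
  10  $ <G>    s s s $        expand <G> → s <G>
  11  $ <G> s  s s s $        match s
  12  $ <G>    s s $          expand <G> → s <G>
  13  $ <G> s  s s $          match s
  14  $ <G>    s $            expand <G> → s <G>
  15  $ <G> s  s $            match s
Stack after step 15: $ <G> (top = <G>).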